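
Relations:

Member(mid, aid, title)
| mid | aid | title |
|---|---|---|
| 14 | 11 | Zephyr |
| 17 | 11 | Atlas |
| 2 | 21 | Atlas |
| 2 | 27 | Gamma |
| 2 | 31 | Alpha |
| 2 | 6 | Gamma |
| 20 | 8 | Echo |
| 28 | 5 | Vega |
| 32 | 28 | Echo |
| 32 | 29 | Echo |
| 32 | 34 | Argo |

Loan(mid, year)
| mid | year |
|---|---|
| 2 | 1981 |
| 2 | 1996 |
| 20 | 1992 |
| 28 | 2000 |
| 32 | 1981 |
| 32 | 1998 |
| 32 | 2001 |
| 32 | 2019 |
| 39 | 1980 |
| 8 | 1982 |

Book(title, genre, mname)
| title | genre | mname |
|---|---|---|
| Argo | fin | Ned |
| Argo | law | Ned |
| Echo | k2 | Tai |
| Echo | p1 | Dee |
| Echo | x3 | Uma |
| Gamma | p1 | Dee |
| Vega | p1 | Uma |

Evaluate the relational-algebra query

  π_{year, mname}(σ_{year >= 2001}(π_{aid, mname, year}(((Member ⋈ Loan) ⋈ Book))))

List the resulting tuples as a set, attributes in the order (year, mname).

{(2001, Dee), (2001, Ned), (2001, Tai), (2001, Uma), (2019, Dee), (2019, Ned), (2019, Tai), (2019, Uma)}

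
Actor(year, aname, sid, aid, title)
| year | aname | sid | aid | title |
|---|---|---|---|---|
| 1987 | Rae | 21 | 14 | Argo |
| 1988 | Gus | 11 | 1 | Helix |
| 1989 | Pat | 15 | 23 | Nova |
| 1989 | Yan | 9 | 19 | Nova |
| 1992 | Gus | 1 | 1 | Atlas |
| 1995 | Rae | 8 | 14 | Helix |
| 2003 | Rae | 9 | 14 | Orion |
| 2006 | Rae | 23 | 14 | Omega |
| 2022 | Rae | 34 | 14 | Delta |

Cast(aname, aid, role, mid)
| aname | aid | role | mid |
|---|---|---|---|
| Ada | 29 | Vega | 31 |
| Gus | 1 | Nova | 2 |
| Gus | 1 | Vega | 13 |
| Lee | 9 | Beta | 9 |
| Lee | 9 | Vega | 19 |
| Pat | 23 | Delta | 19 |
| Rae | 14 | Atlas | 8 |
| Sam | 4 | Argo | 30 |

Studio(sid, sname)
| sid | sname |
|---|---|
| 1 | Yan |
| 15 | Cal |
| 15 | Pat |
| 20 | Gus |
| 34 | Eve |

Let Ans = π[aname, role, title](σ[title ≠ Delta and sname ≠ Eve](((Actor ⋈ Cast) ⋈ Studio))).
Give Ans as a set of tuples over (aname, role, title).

Actor ⋈ Cast (natural join on aname, aid): {(1987, Rae, 21, 14, Argo, Atlas, 8), (1988, Gus, 11, 1, Helix, Nova, 2), (1988, Gus, 11, 1, Helix, Vega, 13), (1989, Pat, 15, 23, Nova, Delta, 19), (1992, Gus, 1, 1, Atlas, Nova, 2), (1992, Gus, 1, 1, Atlas, Vega, 13), (1995, Rae, 8, 14, Helix, Atlas, 8), (2003, Rae, 9, 14, Orion, Atlas, 8), (2006, Rae, 23, 14, Omega, Atlas, 8), (2022, Rae, 34, 14, Delta, Atlas, 8)}
(Actor ⋈ Cast) ⋈ Studio (natural join on sid): {(1989, Pat, 15, 23, Nova, Delta, 19, Cal), (1989, Pat, 15, 23, Nova, Delta, 19, Pat), (1992, Gus, 1, 1, Atlas, Nova, 2, Yan), (1992, Gus, 1, 1, Atlas, Vega, 13, Yan), (2022, Rae, 34, 14, Delta, Atlas, 8, Eve)}
Selection title ≠ Delta and sname ≠ Eve: {(1989, Pat, 15, 23, Nova, Delta, 19, Cal), (1989, Pat, 15, 23, Nova, Delta, 19, Pat), (1992, Gus, 1, 1, Atlas, Nova, 2, Yan), (1992, Gus, 1, 1, Atlas, Vega, 13, Yan)}
π[aname, role, title]: project onto (aname, role, title) (1 duplicate(s) eliminated) → {(Gus, Nova, Atlas), (Gus, Vega, Atlas), (Pat, Delta, Nova)}

{(Gus, Nova, Atlas), (Gus, Vega, Atlas), (Pat, Delta, Nova)}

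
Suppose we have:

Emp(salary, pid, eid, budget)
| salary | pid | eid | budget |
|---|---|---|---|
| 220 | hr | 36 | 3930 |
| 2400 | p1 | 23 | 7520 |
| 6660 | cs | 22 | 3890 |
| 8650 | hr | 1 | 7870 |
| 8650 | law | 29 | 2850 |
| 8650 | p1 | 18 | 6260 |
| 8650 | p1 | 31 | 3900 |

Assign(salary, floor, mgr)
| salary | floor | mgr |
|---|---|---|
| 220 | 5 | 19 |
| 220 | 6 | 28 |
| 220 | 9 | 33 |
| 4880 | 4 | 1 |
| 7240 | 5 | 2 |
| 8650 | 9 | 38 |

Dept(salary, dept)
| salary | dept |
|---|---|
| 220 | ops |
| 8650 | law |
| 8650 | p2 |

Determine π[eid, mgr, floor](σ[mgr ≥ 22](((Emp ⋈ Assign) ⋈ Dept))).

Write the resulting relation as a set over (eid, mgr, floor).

Emp ⋈ Assign (natural join on salary): {(220, hr, 36, 3930, 5, 19), (220, hr, 36, 3930, 6, 28), (220, hr, 36, 3930, 9, 33), (8650, hr, 1, 7870, 9, 38), (8650, law, 29, 2850, 9, 38), (8650, p1, 18, 6260, 9, 38), (8650, p1, 31, 3900, 9, 38)}
(Emp ⋈ Assign) ⋈ Dept (natural join on salary): {(220, hr, 36, 3930, 5, 19, ops), (220, hr, 36, 3930, 6, 28, ops), (220, hr, 36, 3930, 9, 33, ops), (8650, hr, 1, 7870, 9, 38, law), (8650, hr, 1, 7870, 9, 38, p2), (8650, law, 29, 2850, 9, 38, law), (8650, law, 29, 2850, 9, 38, p2), (8650, p1, 18, 6260, 9, 38, law), (8650, p1, 18, 6260, 9, 38, p2), (8650, p1, 31, 3900, 9, 38, law), (8650, p1, 31, 3900, 9, 38, p2)}
Apply σ_{mgr ≥ 22}; surviving tuples: {(220, hr, 36, 3930, 6, 28, ops), (220, hr, 36, 3930, 9, 33, ops), (8650, hr, 1, 7870, 9, 38, law), (8650, hr, 1, 7870, 9, 38, p2), (8650, law, 29, 2850, 9, 38, law), (8650, law, 29, 2850, 9, 38, p2), (8650, p1, 18, 6260, 9, 38, law), (8650, p1, 18, 6260, 9, 38, p2), (8650, p1, 31, 3900, 9, 38, law), (8650, p1, 31, 3900, 9, 38, p2)}
π[eid, mgr, floor]: project onto (eid, mgr, floor) (4 duplicate(s) eliminated) → {(1, 38, 9), (18, 38, 9), (29, 38, 9), (31, 38, 9), (36, 28, 6), (36, 33, 9)}

{(1, 38, 9), (18, 38, 9), (29, 38, 9), (31, 38, 9), (36, 28, 6), (36, 33, 9)}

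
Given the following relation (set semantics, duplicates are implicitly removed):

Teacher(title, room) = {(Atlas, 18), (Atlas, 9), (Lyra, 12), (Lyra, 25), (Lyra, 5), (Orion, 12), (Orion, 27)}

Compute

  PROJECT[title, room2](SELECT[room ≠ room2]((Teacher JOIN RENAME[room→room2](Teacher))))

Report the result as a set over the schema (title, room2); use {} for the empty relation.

{(Atlas, 18), (Atlas, 9), (Lyra, 12), (Lyra, 25), (Lyra, 5), (Orion, 12), (Orion, 27)}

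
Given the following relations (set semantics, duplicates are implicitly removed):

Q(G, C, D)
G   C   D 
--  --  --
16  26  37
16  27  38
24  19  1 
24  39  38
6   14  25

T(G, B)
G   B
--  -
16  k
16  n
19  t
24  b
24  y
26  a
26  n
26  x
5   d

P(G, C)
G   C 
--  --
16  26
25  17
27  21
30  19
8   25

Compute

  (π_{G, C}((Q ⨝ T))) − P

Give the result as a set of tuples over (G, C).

{(16, 27), (24, 19), (24, 39)}

Natural join on G: {(16, 26, 37, k), (16, 26, 37, n), (16, 27, 38, k), (16, 27, 38, n), (24, 19, 1, b), (24, 19, 1, y), (24, 39, 38, b), (24, 39, 38, y)}
Keep only column(s) G, C (4 duplicate(s) eliminated): {(16, 26), (16, 27), (24, 19), (24, 39)}
Taking the difference: {(16, 27), (24, 19), (24, 39)}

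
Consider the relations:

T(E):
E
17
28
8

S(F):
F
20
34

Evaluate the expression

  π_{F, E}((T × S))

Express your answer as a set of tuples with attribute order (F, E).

T × S: Cartesian product, 3·2 = 6 tuples over (E, F).
π_{F, E} gives {(20, 17), (20, 28), (20, 8), (34, 17), (34, 28), (34, 8)}.

{(20, 17), (20, 28), (20, 8), (34, 17), (34, 28), (34, 8)}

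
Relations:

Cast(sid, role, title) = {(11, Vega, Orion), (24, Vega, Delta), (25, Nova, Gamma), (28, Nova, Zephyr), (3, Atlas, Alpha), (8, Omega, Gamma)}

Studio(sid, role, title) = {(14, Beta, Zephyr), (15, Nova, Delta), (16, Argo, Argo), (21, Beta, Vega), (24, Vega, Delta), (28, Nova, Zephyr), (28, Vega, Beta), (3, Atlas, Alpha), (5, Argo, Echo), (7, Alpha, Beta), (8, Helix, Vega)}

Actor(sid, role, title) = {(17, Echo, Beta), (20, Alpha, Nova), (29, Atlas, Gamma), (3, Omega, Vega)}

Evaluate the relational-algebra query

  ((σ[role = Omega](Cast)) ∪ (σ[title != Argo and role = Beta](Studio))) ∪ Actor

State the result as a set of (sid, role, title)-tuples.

{(14, Beta, Zephyr), (17, Echo, Beta), (20, Alpha, Nova), (21, Beta, Vega), (29, Atlas, Gamma), (3, Omega, Vega), (8, Omega, Gamma)}

Apply σ_{role = Omega}; surviving tuples: {(8, Omega, Gamma)}
Apply σ_{title != Argo and role = Beta}; surviving tuples: {(14, Beta, Zephyr), (21, Beta, Vega)}
Union: {(8, Omega, Gamma)} with {(14, Beta, Zephyr), (21, Beta, Vega)} → {(14, Beta, Zephyr), (21, Beta, Vega), (8, Omega, Gamma)}
Union: {(14, Beta, Zephyr), (21, Beta, Vega), (8, Omega, Gamma)} with {(17, Echo, Beta), (20, Alpha, Nova), (29, Atlas, Gamma), (3, Omega, Vega)} → {(14, Beta, Zephyr), (17, Echo, Beta), (20, Alpha, Nova), (21, Beta, Vega), (29, Atlas, Gamma), (3, Omega, Vega), (8, Omega, Gamma)}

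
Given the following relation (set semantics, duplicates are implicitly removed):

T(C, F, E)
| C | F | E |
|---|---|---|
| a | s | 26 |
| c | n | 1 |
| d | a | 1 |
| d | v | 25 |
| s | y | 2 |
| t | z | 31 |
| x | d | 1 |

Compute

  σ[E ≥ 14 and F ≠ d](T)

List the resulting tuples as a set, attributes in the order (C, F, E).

{(a, s, 26), (d, v, 25), (t, z, 31)}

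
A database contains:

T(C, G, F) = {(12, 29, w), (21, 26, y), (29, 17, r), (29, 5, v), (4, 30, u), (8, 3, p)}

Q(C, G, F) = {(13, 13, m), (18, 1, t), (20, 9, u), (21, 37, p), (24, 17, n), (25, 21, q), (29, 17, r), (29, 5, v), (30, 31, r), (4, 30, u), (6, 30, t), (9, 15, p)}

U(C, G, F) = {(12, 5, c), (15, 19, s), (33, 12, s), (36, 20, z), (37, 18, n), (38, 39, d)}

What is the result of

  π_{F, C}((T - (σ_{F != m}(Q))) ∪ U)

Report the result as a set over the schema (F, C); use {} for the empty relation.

σ[F != m]: keep tuples satisfying F != m → {(18, 1, t), (20, 9, u), (21, 37, p), (24, 17, n), (25, 21, q), (29, 17, r), (29, 5, v), (30, 31, r), (4, 30, u), (6, 30, t), (9, 15, p)}
Difference: {(12, 29, w), (21, 26, y), (29, 17, r), (29, 5, v), (4, 30, u), (8, 3, p)} with {(18, 1, t), (20, 9, u), (21, 37, p), (24, 17, n), (25, 21, q), (29, 17, r), (29, 5, v), (30, 31, r), (4, 30, u), (6, 30, t), (9, 15, p)} → {(12, 29, w), (21, 26, y), (8, 3, p)}
Union: {(12, 29, w), (21, 26, y), (8, 3, p)} with {(12, 5, c), (15, 19, s), (33, 12, s), (36, 20, z), (37, 18, n), (38, 39, d)} → {(12, 29, w), (12, 5, c), (15, 19, s), (21, 26, y), (33, 12, s), (36, 20, z), (37, 18, n), (38, 39, d), (8, 3, p)}
Keep only column(s) F, C: {(c, 12), (d, 38), (n, 37), (p, 8), (s, 15), (s, 33), (w, 12), (y, 21), (z, 36)}

{(c, 12), (d, 38), (n, 37), (p, 8), (s, 15), (s, 33), (w, 12), (y, 21), (z, 36)}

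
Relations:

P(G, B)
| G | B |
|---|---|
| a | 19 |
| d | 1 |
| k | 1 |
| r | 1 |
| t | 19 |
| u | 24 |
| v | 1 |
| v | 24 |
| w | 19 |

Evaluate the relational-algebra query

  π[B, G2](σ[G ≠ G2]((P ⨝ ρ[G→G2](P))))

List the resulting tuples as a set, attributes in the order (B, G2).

ρ[G→G2]: schema becomes (G2, B); tuples unchanged.
P ⋈ ρ[G→G2](P) (natural join on B): {(a, 19, a), (a, 19, t), (a, 19, w), (d, 1, d), (d, 1, k), (d, 1, r), (d, 1, v), (k, 1, d), (k, 1, k), (k, 1, r), (k, 1, v), (r, 1, d), (r, 1, k), (r, 1, r), (r, 1, v), (t, 19, a), (t, 19, t), (t, 19, w), (u, 24, u), (u, 24, v), (v, 1, d), (v, 1, k), (v, 1, r), (v, 1, v), (v, 24, u), (v, 24, v), (w, 19, a), (w, 19, t), (w, 19, w)}
Selection G ≠ G2: {(a, 19, t), (a, 19, w), (d, 1, k), (d, 1, r), (d, 1, v), (k, 1, d), (k, 1, r), (k, 1, v), (r, 1, d), (r, 1, k), (r, 1, v), (t, 19, a), (t, 19, w), (u, 24, v), (v, 1, d), (v, 1, k), (v, 1, r), (v, 24, u), (w, 19, a), (w, 19, t)}
Keep only column(s) B, G2 (11 duplicate(s) eliminated): {(1, d), (1, k), (1, r), (1, v), (19, a), (19, t), (19, w), (24, u), (24, v)}

{(1, d), (1, k), (1, r), (1, v), (19, a), (19, t), (19, w), (24, u), (24, v)}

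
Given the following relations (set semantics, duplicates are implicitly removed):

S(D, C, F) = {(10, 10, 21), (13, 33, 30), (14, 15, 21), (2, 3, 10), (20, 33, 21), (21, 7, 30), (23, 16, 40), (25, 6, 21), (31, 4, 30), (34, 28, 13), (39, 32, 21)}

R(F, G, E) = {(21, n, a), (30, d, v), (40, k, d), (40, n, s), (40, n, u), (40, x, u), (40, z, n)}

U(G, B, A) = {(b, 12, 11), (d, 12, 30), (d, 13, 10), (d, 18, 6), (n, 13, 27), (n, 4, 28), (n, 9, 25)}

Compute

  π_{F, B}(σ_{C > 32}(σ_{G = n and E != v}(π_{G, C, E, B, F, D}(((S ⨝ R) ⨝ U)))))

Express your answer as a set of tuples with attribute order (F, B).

{(21, 13), (21, 4), (21, 9)}

S ⋈ R (natural join on F): {(10, 10, 21, n, a), (13, 33, 30, d, v), (14, 15, 21, n, a), (20, 33, 21, n, a), (21, 7, 30, d, v), (23, 16, 40, k, d), (23, 16, 40, n, s), (23, 16, 40, n, u), (23, 16, 40, x, u), (23, 16, 40, z, n), (25, 6, 21, n, a), (31, 4, 30, d, v), (39, 32, 21, n, a)}
(S ⨝ R) ⋈ U (natural join on G): {(10, 10, 21, n, a, 13, 27), (10, 10, 21, n, a, 4, 28), (10, 10, 21, n, a, 9, 25), (13, 33, 30, d, v, 12, 30), (13, 33, 30, d, v, 13, 10), (13, 33, 30, d, v, 18, 6), (14, 15, 21, n, a, 13, 27), (14, 15, 21, n, a, 4, 28), (14, 15, 21, n, a, 9, 25), (20, 33, 21, n, a, 13, 27), (20, 33, 21, n, a, 4, 28), (20, 33, 21, n, a, 9, 25), (21, 7, 30, d, v, 12, 30), (21, 7, 30, d, v, 13, 10), (21, 7, 30, d, v, 18, 6), (23, 16, 40, n, s, 13, 27), (23, 16, 40, n, s, 4, 28), (23, 16, 40, n, s, 9, 25), (23, 16, 40, n, u, 13, 27), (23, 16, 40, n, u, 4, 28), (23, 16, 40, n, u, 9, 25), (25, 6, 21, n, a, 13, 27), (25, 6, 21, n, a, 4, 28), (25, 6, 21, n, a, 9, 25), (31, 4, 30, d, v, 12, 30), (31, 4, 30, d, v, 13, 10), (31, 4, 30, d, v, 18, 6), (39, 32, 21, n, a, 13, 27), (39, 32, 21, n, a, 4, 28), (39, 32, 21, n, a, 9, 25)}
π_{G, C, E, B, F, D} gives {(d, 33, v, 12, 30, 13), (d, 33, v, 13, 30, 13), (d, 33, v, 18, 30, 13), (d, 4, v, 12, 30, 31), (d, 4, v, 13, 30, 31), (d, 4, v, 18, 30, 31), (d, 7, v, 12, 30, 21), (d, 7, v, 13, 30, 21), (d, 7, v, 18, 30, 21), (n, 10, a, 13, 21, 10), (n, 10, a, 4, 21, 10), (n, 10, a, 9, 21, 10), (n, 15, a, 13, 21, 14), (n, 15, a, 4, 21, 14), (n, 15, a, 9, 21, 14), (n, 16, s, 13, 40, 23), (n, 16, s, 4, 40, 23), (n, 16, s, 9, 40, 23), (n, 16, u, 13, 40, 23), (n, 16, u, 4, 40, 23), (n, 16, u, 9, 40, 23), (n, 32, a, 13, 21, 39), (n, 32, a, 4, 21, 39), (n, 32, a, 9, 21, 39), (n, 33, a, 13, 21, 20), (n, 33, a, 4, 21, 20), (n, 33, a, 9, 21, 20), (n, 6, a, 13, 21, 25), (n, 6, a, 4, 21, 25), (n, 6, a, 9, 21, 25)}.
σ[G = n and E != v]: keep tuples satisfying G = n and E != v → {(n, 10, a, 13, 21, 10), (n, 10, a, 4, 21, 10), (n, 10, a, 9, 21, 10), (n, 15, a, 13, 21, 14), (n, 15, a, 4, 21, 14), (n, 15, a, 9, 21, 14), (n, 16, s, 13, 40, 23), (n, 16, s, 4, 40, 23), (n, 16, s, 9, 40, 23), (n, 16, u, 13, 40, 23), (n, 16, u, 4, 40, 23), (n, 16, u, 9, 40, 23), (n, 32, a, 13, 21, 39), (n, 32, a, 4, 21, 39), (n, 32, a, 9, 21, 39), (n, 33, a, 13, 21, 20), (n, 33, a, 4, 21, 20), (n, 33, a, 9, 21, 20), (n, 6, a, 13, 21, 25), (n, 6, a, 4, 21, 25), (n, 6, a, 9, 21, 25)}
σ[C > 32]: keep tuples satisfying C > 32 → {(n, 33, a, 13, 21, 20), (n, 33, a, 4, 21, 20), (n, 33, a, 9, 21, 20)}
π_{F, B} gives {(21, 13), (21, 4), (21, 9)}.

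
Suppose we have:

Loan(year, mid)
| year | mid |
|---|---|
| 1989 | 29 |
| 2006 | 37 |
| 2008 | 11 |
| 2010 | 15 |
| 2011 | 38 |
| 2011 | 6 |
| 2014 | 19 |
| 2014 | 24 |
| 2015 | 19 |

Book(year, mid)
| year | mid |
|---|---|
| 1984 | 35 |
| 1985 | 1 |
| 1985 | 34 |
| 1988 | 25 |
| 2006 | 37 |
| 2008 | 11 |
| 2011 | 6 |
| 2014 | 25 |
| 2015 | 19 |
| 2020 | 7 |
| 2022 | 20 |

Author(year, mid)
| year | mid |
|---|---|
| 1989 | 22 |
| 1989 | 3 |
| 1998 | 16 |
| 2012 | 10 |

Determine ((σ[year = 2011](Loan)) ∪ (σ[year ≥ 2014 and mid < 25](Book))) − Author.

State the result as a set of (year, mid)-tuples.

{(2011, 38), (2011, 6), (2015, 19), (2020, 7), (2022, 20)}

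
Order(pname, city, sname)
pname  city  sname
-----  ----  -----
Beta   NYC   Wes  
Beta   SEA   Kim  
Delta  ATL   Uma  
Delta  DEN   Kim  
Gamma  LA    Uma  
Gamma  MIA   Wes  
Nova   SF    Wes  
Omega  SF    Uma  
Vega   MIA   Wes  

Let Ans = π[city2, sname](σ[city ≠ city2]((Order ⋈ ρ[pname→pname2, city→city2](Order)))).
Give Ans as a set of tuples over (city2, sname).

{(ATL, Uma), (DEN, Kim), (LA, Uma), (MIA, Wes), (NYC, Wes), (SEA, Kim), (SF, Uma), (SF, Wes)}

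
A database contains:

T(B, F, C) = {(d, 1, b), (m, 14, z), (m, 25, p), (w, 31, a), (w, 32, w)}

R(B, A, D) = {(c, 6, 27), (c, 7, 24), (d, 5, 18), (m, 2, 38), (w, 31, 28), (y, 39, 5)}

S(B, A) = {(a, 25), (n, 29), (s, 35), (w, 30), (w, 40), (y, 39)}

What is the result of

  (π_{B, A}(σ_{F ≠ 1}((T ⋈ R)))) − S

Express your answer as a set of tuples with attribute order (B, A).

{(m, 2), (w, 31)}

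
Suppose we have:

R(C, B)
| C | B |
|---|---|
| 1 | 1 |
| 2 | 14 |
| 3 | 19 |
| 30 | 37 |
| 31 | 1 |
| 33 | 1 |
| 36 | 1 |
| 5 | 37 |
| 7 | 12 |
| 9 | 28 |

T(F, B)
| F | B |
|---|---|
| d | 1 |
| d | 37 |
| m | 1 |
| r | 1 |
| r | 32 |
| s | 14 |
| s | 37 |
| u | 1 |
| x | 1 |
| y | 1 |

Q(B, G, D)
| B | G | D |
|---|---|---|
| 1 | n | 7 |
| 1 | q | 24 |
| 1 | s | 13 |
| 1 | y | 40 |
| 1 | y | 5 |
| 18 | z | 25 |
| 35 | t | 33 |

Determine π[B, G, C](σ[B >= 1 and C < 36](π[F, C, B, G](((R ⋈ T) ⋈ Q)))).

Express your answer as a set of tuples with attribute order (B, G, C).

{(1, n, 1), (1, n, 31), (1, n, 33), (1, q, 1), (1, q, 31), (1, q, 33), (1, s, 1), (1, s, 31), (1, s, 33), (1, y, 1), (1, y, 31), (1, y, 33)}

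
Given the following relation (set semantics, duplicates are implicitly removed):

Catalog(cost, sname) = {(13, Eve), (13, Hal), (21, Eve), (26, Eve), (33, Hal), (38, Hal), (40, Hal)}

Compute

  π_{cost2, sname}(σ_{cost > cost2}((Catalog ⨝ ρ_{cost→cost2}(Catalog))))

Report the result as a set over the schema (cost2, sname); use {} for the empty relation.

ρ[cost→cost2]: schema becomes (cost2, sname); tuples unchanged.
Joining Catalog and ρ_{cost→cost2}(Catalog) on sname yields {(13, Eve, 13), (13, Eve, 21), (13, Eve, 26), (13, Hal, 13), (13, Hal, 33), (13, Hal, 38), (13, Hal, 40), (21, Eve, 13), (21, Eve, 21), (21, Eve, 26), (26, Eve, 13), (26, Eve, 21), (26, Eve, 26), (33, Hal, 13), (33, Hal, 33), (33, Hal, 38), (33, Hal, 40), (38, Hal, 13), (38, Hal, 33), (38, Hal, 38), (38, Hal, 40), (40, Hal, 13), (40, Hal, 33), (40, Hal, 38), (40, Hal, 40)}.
Selection cost > cost2: {(21, Eve, 13), (26, Eve, 13), (26, Eve, 21), (33, Hal, 13), (38, Hal, 13), (38, Hal, 33), (40, Hal, 13), (40, Hal, 33), (40, Hal, 38)}
π[cost2, sname]: project onto (cost2, sname) (4 duplicate(s) eliminated) → {(13, Eve), (13, Hal), (21, Eve), (33, Hal), (38, Hal)}

{(13, Eve), (13, Hal), (21, Eve), (33, Hal), (38, Hal)}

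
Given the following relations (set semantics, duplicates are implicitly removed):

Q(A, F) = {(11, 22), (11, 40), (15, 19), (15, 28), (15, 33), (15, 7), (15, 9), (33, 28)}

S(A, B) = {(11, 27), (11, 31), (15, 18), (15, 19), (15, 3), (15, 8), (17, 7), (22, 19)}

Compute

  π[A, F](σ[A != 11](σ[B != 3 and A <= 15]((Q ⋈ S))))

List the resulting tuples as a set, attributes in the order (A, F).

{(15, 19), (15, 28), (15, 33), (15, 7), (15, 9)}

Q ⋈ S (natural join on A): {(11, 22, 27), (11, 22, 31), (11, 40, 27), (11, 40, 31), (15, 19, 18), (15, 19, 19), (15, 19, 3), (15, 19, 8), (15, 28, 18), (15, 28, 19), (15, 28, 3), (15, 28, 8), (15, 33, 18), (15, 33, 19), (15, 33, 3), (15, 33, 8), (15, 7, 18), (15, 7, 19), (15, 7, 3), (15, 7, 8), (15, 9, 18), (15, 9, 19), (15, 9, 3), (15, 9, 8)}
Selection B != 3 and A <= 15: {(11, 22, 27), (11, 22, 31), (11, 40, 27), (11, 40, 31), (15, 19, 18), (15, 19, 19), (15, 19, 8), (15, 28, 18), (15, 28, 19), (15, 28, 8), (15, 33, 18), (15, 33, 19), (15, 33, 8), (15, 7, 18), (15, 7, 19), (15, 7, 8), (15, 9, 18), (15, 9, 19), (15, 9, 8)}
Selection A != 11: {(15, 19, 18), (15, 19, 19), (15, 19, 8), (15, 28, 18), (15, 28, 19), (15, 28, 8), (15, 33, 18), (15, 33, 19), (15, 33, 8), (15, 7, 18), (15, 7, 19), (15, 7, 8), (15, 9, 18), (15, 9, 19), (15, 9, 8)}
π_{A, F} gives {(15, 19), (15, 28), (15, 33), (15, 7), (15, 9)} (10 duplicate(s) eliminated).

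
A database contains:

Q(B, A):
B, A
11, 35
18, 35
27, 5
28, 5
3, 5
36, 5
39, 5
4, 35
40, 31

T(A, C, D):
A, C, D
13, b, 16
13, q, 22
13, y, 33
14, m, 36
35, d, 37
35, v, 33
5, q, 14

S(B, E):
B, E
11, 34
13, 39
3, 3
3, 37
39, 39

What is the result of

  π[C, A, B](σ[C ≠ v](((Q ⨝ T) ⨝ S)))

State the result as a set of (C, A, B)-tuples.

{(d, 35, 11), (q, 5, 3), (q, 5, 39)}

Q ⋈ T (natural join on A): {(11, 35, d, 37), (11, 35, v, 33), (18, 35, d, 37), (18, 35, v, 33), (27, 5, q, 14), (28, 5, q, 14), (3, 5, q, 14), (36, 5, q, 14), (39, 5, q, 14), (4, 35, d, 37), (4, 35, v, 33)}
(Q ⨝ T) ⋈ S (natural join on B): {(11, 35, d, 37, 34), (11, 35, v, 33, 34), (3, 5, q, 14, 3), (3, 5, q, 14, 37), (39, 5, q, 14, 39)}
Apply σ_{C ≠ v}; surviving tuples: {(11, 35, d, 37, 34), (3, 5, q, 14, 3), (3, 5, q, 14, 37), (39, 5, q, 14, 39)}
π_{C, A, B} gives {(d, 35, 11), (q, 5, 3), (q, 5, 39)} (1 duplicate(s) eliminated).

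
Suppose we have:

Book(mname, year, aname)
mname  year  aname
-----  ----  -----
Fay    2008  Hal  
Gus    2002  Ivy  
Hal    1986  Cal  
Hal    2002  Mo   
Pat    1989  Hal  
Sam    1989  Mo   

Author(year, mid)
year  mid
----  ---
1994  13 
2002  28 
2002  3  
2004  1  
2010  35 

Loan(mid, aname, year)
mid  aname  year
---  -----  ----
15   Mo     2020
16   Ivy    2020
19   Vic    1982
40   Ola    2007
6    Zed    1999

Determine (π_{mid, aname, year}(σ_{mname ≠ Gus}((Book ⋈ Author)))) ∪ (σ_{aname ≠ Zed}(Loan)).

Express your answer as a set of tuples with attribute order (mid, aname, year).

{(15, Mo, 2020), (16, Ivy, 2020), (19, Vic, 1982), (28, Mo, 2002), (3, Mo, 2002), (40, Ola, 2007)}

Book ⋈ Author (natural join on year): {(Gus, 2002, Ivy, 28), (Gus, 2002, Ivy, 3), (Hal, 2002, Mo, 28), (Hal, 2002, Mo, 3)}
Filtering on mname ≠ Gus leaves {(Hal, 2002, Mo, 28), (Hal, 2002, Mo, 3)}.
Keep only column(s) mid, aname, year: {(28, Mo, 2002), (3, Mo, 2002)}
Filtering on aname ≠ Zed leaves {(15, Mo, 2020), (16, Ivy, 2020), (19, Vic, 1982), (40, Ola, 2007)}.
Union: {(28, Mo, 2002), (3, Mo, 2002)} with {(15, Mo, 2020), (16, Ivy, 2020), (19, Vic, 1982), (40, Ola, 2007)} → {(15, Mo, 2020), (16, Ivy, 2020), (19, Vic, 1982), (28, Mo, 2002), (3, Mo, 2002), (40, Ola, 2007)}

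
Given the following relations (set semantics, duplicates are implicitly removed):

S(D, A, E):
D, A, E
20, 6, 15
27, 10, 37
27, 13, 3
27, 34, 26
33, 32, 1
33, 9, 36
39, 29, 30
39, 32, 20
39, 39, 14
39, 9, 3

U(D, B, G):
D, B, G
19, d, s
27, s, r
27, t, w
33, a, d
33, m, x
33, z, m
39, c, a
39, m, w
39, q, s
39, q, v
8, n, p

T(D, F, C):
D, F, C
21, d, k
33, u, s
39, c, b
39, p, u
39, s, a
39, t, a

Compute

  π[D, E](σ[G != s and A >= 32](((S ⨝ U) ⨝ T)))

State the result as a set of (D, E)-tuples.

Natural join on D: {(27, 10, 37, s, r), (27, 10, 37, t, w), (27, 13, 3, s, r), (27, 13, 3, t, w), (27, 34, 26, s, r), (27, 34, 26, t, w), (33, 32, 1, a, d), (33, 32, 1, m, x), (33, 32, 1, z, m), (33, 9, 36, a, d), (33, 9, 36, m, x), (33, 9, 36, z, m), (39, 29, 30, c, a), (39, 29, 30, m, w), (39, 29, 30, q, s), (39, 29, 30, q, v), (39, 32, 20, c, a), (39, 32, 20, m, w), (39, 32, 20, q, s), (39, 32, 20, q, v), (39, 39, 14, c, a), (39, 39, 14, m, w), (39, 39, 14, q, s), (39, 39, 14, q, v), (39, 9, 3, c, a), (39, 9, 3, m, w), (39, 9, 3, q, s), (39, 9, 3, q, v)}
Natural join on D: {(33, 32, 1, a, d, u, s), (33, 32, 1, m, x, u, s), (33, 32, 1, z, m, u, s), (33, 9, 36, a, d, u, s), (33, 9, 36, m, x, u, s), (33, 9, 36, z, m, u, s), (39, 29, 30, c, a, c, b), (39, 29, 30, c, a, p, u), (39, 29, 30, c, a, s, a), (39, 29, 30, c, a, t, a), (39, 29, 30, m, w, c, b), (39, 29, 30, m, w, p, u), (39, 29, 30, m, w, s, a), (39, 29, 30, m, w, t, a), (39, 29, 30, q, s, c, b), (39, 29, 30, q, s, p, u), (39, 29, 30, q, s, s, a), (39, 29, 30, q, s, t, a), (39, 29, 30, q, v, c, b), (39, 29, 30, q, v, p, u), (39, 29, 30, q, v, s, a), (39, 29, 30, q, v, t, a), (39, 32, 20, c, a, c, b), (39, 32, 20, c, a, p, u), (39, 32, 20, c, a, s, a), (39, 32, 20, c, a, t, a), (39, 32, 20, m, w, c, b), (39, 32, 20, m, w, p, u), (39, 32, 20, m, w, s, a), (39, 32, 20, m, w, t, a), (39, 32, 20, q, s, c, b), (39, 32, 20, q, s, p, u), (39, 32, 20, q, s, s, a), (39, 32, 20, q, s, t, a), (39, 32, 20, q, v, c, b), (39, 32, 20, q, v, p, u), (39, 32, 20, q, v, s, a), (39, 32, 20, q, v, t, a), (39, 39, 14, c, a, c, b), (39, 39, 14, c, a, p, u), (39, 39, 14, c, a, s, a), (39, 39, 14, c, a, t, a), (39, 39, 14, m, w, c, b), (39, 39, 14, m, w, p, u), (39, 39, 14, m, w, s, a), (39, 39, 14, m, w, t, a), (39, 39, 14, q, s, c, b), (39, 39, 14, q, s, p, u), (39, 39, 14, q, s, s, a), (39, 39, 14, q, s, t, a), (39, 39, 14, q, v, c, b), (39, 39, 14, q, v, p, u), (39, 39, 14, q, v, s, a), (39, 39, 14, q, v, t, a), (39, 9, 3, c, a, c, b), (39, 9, 3, c, a, p, u), (39, 9, 3, c, a, s, a), (39, 9, 3, c, a, t, a), (39, 9, 3, m, w, c, b), (39, 9, 3, m, w, p, u), (39, 9, 3, m, w, s, a), (39, 9, 3, m, w, t, a), (39, 9, 3, q, s, c, b), (39, 9, 3, q, s, p, u), (39, 9, 3, q, s, s, a), (39, 9, 3, q, s, t, a), (39, 9, 3, q, v, c, b), (39, 9, 3, q, v, p, u), (39, 9, 3, q, v, s, a), (39, 9, 3, q, v, t, a)}
Selection G != s and A >= 32: {(33, 32, 1, a, d, u, s), (33, 32, 1, m, x, u, s), (33, 32, 1, z, m, u, s), (39, 32, 20, c, a, c, b), (39, 32, 20, c, a, p, u), (39, 32, 20, c, a, s, a), (39, 32, 20, c, a, t, a), (39, 32, 20, m, w, c, b), (39, 32, 20, m, w, p, u), (39, 32, 20, m, w, s, a), (39, 32, 20, m, w, t, a), (39, 32, 20, q, v, c, b), (39, 32, 20, q, v, p, u), (39, 32, 20, q, v, s, a), (39, 32, 20, q, v, t, a), (39, 39, 14, c, a, c, b), (39, 39, 14, c, a, p, u), (39, 39, 14, c, a, s, a), (39, 39, 14, c, a, t, a), (39, 39, 14, m, w, c, b), (39, 39, 14, m, w, p, u), (39, 39, 14, m, w, s, a), (39, 39, 14, m, w, t, a), (39, 39, 14, q, v, c, b), (39, 39, 14, q, v, p, u), (39, 39, 14, q, v, s, a), (39, 39, 14, q, v, t, a)}
Projecting to D, E (24 duplicate(s) eliminated): {(33, 1), (39, 14), (39, 20)}

{(33, 1), (39, 14), (39, 20)}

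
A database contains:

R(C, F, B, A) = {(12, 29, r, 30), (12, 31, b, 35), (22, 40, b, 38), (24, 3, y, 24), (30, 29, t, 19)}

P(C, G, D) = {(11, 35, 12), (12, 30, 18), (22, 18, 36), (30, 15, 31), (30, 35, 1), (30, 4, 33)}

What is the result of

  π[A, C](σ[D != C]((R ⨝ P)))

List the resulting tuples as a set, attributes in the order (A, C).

{(19, 30), (30, 12), (35, 12), (38, 22)}

R ⋈ P (natural join on C): {(12, 29, r, 30, 30, 18), (12, 31, b, 35, 30, 18), (22, 40, b, 38, 18, 36), (30, 29, t, 19, 15, 31), (30, 29, t, 19, 35, 1), (30, 29, t, 19, 4, 33)}
Apply σ_{D != C}; surviving tuples: {(12, 29, r, 30, 30, 18), (12, 31, b, 35, 30, 18), (22, 40, b, 38, 18, 36), (30, 29, t, 19, 15, 31), (30, 29, t, 19, 35, 1), (30, 29, t, 19, 4, 33)}
π_{A, C} gives {(19, 30), (30, 12), (35, 12), (38, 22)} (2 duplicate(s) eliminated).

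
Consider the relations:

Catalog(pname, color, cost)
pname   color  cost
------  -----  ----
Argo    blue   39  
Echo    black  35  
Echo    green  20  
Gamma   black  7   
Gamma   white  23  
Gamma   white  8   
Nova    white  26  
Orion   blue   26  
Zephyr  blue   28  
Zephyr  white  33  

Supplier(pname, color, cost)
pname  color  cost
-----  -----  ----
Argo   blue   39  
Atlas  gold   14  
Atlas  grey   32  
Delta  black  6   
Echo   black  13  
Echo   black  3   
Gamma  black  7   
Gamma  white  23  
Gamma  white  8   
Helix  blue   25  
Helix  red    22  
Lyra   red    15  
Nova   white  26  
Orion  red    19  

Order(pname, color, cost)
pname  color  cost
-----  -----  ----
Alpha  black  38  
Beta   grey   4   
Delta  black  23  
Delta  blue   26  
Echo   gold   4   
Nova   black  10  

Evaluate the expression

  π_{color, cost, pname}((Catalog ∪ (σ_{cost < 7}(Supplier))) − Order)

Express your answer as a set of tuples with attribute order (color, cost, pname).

{(black, 3, Echo), (black, 35, Echo), (black, 6, Delta), (black, 7, Gamma), (blue, 26, Orion), (blue, 28, Zephyr), (blue, 39, Argo), (green, 20, Echo), (white, 23, Gamma), (white, 26, Nova), (white, 33, Zephyr), (white, 8, Gamma)}

σ[cost < 7]: keep tuples satisfying cost < 7 → {(Delta, black, 6), (Echo, black, 3)}
Union: {(Argo, blue, 39), (Echo, black, 35), (Echo, green, 20), (Gamma, black, 7), (Gamma, white, 23), (Gamma, white, 8), (Nova, white, 26), (Orion, blue, 26), (Zephyr, blue, 28), (Zephyr, white, 33)} with {(Delta, black, 6), (Echo, black, 3)} → {(Argo, blue, 39), (Delta, black, 6), (Echo, black, 3), (Echo, black, 35), (Echo, green, 20), (Gamma, black, 7), (Gamma, white, 23), (Gamma, white, 8), (Nova, white, 26), (Orion, blue, 26), (Zephyr, blue, 28), (Zephyr, white, 33)}
Difference: {(Argo, blue, 39), (Delta, black, 6), (Echo, black, 3), (Echo, black, 35), (Echo, green, 20), (Gamma, black, 7), (Gamma, white, 23), (Gamma, white, 8), (Nova, white, 26), (Orion, blue, 26), (Zephyr, blue, 28), (Zephyr, white, 33)} with {(Alpha, black, 38), (Beta, grey, 4), (Delta, black, 23), (Delta, blue, 26), (Echo, gold, 4), (Nova, black, 10)} → {(Argo, blue, 39), (Delta, black, 6), (Echo, black, 3), (Echo, black, 35), (Echo, green, 20), (Gamma, black, 7), (Gamma, white, 23), (Gamma, white, 8), (Nova, white, 26), (Orion, blue, 26), (Zephyr, blue, 28), (Zephyr, white, 33)}
Keep only column(s) color, cost, pname: {(black, 3, Echo), (black, 35, Echo), (black, 6, Delta), (black, 7, Gamma), (blue, 26, Orion), (blue, 28, Zephyr), (blue, 39, Argo), (green, 20, Echo), (white, 23, Gamma), (white, 26, Nova), (white, 33, Zephyr), (white, 8, Gamma)}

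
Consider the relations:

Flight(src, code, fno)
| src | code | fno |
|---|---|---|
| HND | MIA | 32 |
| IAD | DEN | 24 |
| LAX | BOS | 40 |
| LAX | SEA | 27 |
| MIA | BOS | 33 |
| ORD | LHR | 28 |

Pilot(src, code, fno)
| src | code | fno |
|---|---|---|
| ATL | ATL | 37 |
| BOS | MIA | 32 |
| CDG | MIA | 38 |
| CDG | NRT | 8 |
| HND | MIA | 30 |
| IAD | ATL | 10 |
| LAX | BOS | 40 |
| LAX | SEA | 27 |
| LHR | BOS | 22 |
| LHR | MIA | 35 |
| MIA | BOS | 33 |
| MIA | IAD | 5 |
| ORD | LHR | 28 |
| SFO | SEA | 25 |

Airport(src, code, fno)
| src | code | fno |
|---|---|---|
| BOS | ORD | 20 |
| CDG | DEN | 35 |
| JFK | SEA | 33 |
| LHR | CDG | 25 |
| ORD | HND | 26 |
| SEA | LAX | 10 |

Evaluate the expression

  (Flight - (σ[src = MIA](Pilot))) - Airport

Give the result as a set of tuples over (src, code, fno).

{(HND, MIA, 32), (IAD, DEN, 24), (LAX, BOS, 40), (LAX, SEA, 27), (ORD, LHR, 28)}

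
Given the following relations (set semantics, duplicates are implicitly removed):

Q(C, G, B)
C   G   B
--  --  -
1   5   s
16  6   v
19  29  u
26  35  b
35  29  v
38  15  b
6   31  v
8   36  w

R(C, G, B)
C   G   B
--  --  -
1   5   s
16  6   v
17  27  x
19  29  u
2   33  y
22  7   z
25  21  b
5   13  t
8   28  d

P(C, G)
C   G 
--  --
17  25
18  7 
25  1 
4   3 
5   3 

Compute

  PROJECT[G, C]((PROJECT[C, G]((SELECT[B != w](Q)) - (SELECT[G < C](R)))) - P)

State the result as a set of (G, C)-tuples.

{(15, 38), (29, 19), (29, 35), (31, 6), (35, 26), (5, 1)}

Apply σ_{B != w}; surviving tuples: {(1, 5, s), (16, 6, v), (19, 29, u), (26, 35, b), (35, 29, v), (38, 15, b), (6, 31, v)}
Apply σ_{G < C}; surviving tuples: {(16, 6, v), (22, 7, z), (25, 21, b)}
Difference: {(1, 5, s), (16, 6, v), (19, 29, u), (26, 35, b), (35, 29, v), (38, 15, b), (6, 31, v)} with {(16, 6, v), (22, 7, z), (25, 21, b)} → {(1, 5, s), (19, 29, u), (26, 35, b), (35, 29, v), (38, 15, b), (6, 31, v)}
π_{C, G} gives {(1, 5), (19, 29), (26, 35), (35, 29), (38, 15), (6, 31)}.
Difference: {(1, 5), (19, 29), (26, 35), (35, 29), (38, 15), (6, 31)} with {(17, 25), (18, 7), (25, 1), (4, 3), (5, 3)} → {(1, 5), (19, 29), (26, 35), (35, 29), (38, 15), (6, 31)}
π_{G, C} gives {(15, 38), (29, 19), (29, 35), (31, 6), (35, 26), (5, 1)}.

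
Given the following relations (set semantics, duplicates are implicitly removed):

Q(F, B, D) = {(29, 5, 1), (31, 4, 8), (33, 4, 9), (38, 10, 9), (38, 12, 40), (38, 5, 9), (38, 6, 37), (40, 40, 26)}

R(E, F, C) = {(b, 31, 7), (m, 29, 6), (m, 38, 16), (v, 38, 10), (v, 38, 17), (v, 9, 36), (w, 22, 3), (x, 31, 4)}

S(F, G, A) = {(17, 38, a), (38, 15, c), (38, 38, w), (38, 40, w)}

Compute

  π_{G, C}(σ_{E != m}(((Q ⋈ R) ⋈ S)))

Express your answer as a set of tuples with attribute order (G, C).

Natural join on F: {(29, 5, 1, m, 6), (31, 4, 8, b, 7), (31, 4, 8, x, 4), (38, 10, 9, m, 16), (38, 10, 9, v, 10), (38, 10, 9, v, 17), (38, 12, 40, m, 16), (38, 12, 40, v, 10), (38, 12, 40, v, 17), (38, 5, 9, m, 16), (38, 5, 9, v, 10), (38, 5, 9, v, 17), (38, 6, 37, m, 16), (38, 6, 37, v, 10), (38, 6, 37, v, 17)}
Natural join on F: {(38, 10, 9, m, 16, 15, c), (38, 10, 9, m, 16, 38, w), (38, 10, 9, m, 16, 40, w), (38, 10, 9, v, 10, 15, c), (38, 10, 9, v, 10, 38, w), (38, 10, 9, v, 10, 40, w), (38, 10, 9, v, 17, 15, c), (38, 10, 9, v, 17, 38, w), (38, 10, 9, v, 17, 40, w), (38, 12, 40, m, 16, 15, c), (38, 12, 40, m, 16, 38, w), (38, 12, 40, m, 16, 40, w), (38, 12, 40, v, 10, 15, c), (38, 12, 40, v, 10, 38, w), (38, 12, 40, v, 10, 40, w), (38, 12, 40, v, 17, 15, c), (38, 12, 40, v, 17, 38, w), (38, 12, 40, v, 17, 40, w), (38, 5, 9, m, 16, 15, c), (38, 5, 9, m, 16, 38, w), (38, 5, 9, m, 16, 40, w), (38, 5, 9, v, 10, 15, c), (38, 5, 9, v, 10, 38, w), (38, 5, 9, v, 10, 40, w), (38, 5, 9, v, 17, 15, c), (38, 5, 9, v, 17, 38, w), (38, 5, 9, v, 17, 40, w), (38, 6, 37, m, 16, 15, c), (38, 6, 37, m, 16, 38, w), (38, 6, 37, m, 16, 40, w), (38, 6, 37, v, 10, 15, c), (38, 6, 37, v, 10, 38, w), (38, 6, 37, v, 10, 40, w), (38, 6, 37, v, 17, 15, c), (38, 6, 37, v, 17, 38, w), (38, 6, 37, v, 17, 40, w)}
σ[E != m]: keep tuples satisfying E != m → {(38, 10, 9, v, 10, 15, c), (38, 10, 9, v, 10, 38, w), (38, 10, 9, v, 10, 40, w), (38, 10, 9, v, 17, 15, c), (38, 10, 9, v, 17, 38, w), (38, 10, 9, v, 17, 40, w), (38, 12, 40, v, 10, 15, c), (38, 12, 40, v, 10, 38, w), (38, 12, 40, v, 10, 40, w), (38, 12, 40, v, 17, 15, c), (38, 12, 40, v, 17, 38, w), (38, 12, 40, v, 17, 40, w), (38, 5, 9, v, 10, 15, c), (38, 5, 9, v, 10, 38, w), (38, 5, 9, v, 10, 40, w), (38, 5, 9, v, 17, 15, c), (38, 5, 9, v, 17, 38, w), (38, 5, 9, v, 17, 40, w), (38, 6, 37, v, 10, 15, c), (38, 6, 37, v, 10, 38, w), (38, 6, 37, v, 10, 40, w), (38, 6, 37, v, 17, 15, c), (38, 6, 37, v, 17, 38, w), (38, 6, 37, v, 17, 40, w)}
π[G, C]: project onto (G, C) (18 duplicate(s) eliminated) → {(15, 10), (15, 17), (38, 10), (38, 17), (40, 10), (40, 17)}

{(15, 10), (15, 17), (38, 10), (38, 17), (40, 10), (40, 17)}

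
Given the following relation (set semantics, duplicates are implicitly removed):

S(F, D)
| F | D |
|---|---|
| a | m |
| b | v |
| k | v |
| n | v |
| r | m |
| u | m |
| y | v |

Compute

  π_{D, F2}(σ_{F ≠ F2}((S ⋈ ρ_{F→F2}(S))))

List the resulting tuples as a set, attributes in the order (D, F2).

ρ[F→F2]: schema becomes (F2, D); tuples unchanged.
Joining S and ρ_{F→F2}(S) on D yields {(a, m, a), (a, m, r), (a, m, u), (b, v, b), (b, v, k), (b, v, n), (b, v, y), (k, v, b), (k, v, k), (k, v, n), (k, v, y), (n, v, b), (n, v, k), (n, v, n), (n, v, y), (r, m, a), (r, m, r), (r, m, u), (u, m, a), (u, m, r), (u, m, u), (y, v, b), (y, v, k), (y, v, n), (y, v, y)}.
Filtering on F ≠ F2 leaves {(a, m, r), (a, m, u), (b, v, k), (b, v, n), (b, v, y), (k, v, b), (k, v, n), (k, v, y), (n, v, b), (n, v, k), (n, v, y), (r, m, a), (r, m, u), (u, m, a), (u, m, r), (y, v, b), (y, v, k), (y, v, n)}.
π_{D, F2} gives {(m, a), (m, r), (m, u), (v, b), (v, k), (v, n), (v, y)} (11 duplicate(s) eliminated).

{(m, a), (m, r), (m, u), (v, b), (v, k), (v, n), (v, y)}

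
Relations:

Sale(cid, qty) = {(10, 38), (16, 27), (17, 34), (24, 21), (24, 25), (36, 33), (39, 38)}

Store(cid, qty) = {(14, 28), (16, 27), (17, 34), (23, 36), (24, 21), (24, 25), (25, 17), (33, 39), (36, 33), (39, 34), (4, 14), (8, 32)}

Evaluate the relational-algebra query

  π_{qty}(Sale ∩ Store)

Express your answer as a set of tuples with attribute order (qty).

Intersection: {(10, 38), (16, 27), (17, 34), (24, 21), (24, 25), (36, 33), (39, 38)} with {(14, 28), (16, 27), (17, 34), (23, 36), (24, 21), (24, 25), (25, 17), (33, 39), (36, 33), (39, 34), (4, 14), (8, 32)} → {(16, 27), (17, 34), (24, 21), (24, 25), (36, 33)}
π[qty]: project onto (qty) → {21, 25, 27, 33, 34}

{21, 25, 27, 33, 34}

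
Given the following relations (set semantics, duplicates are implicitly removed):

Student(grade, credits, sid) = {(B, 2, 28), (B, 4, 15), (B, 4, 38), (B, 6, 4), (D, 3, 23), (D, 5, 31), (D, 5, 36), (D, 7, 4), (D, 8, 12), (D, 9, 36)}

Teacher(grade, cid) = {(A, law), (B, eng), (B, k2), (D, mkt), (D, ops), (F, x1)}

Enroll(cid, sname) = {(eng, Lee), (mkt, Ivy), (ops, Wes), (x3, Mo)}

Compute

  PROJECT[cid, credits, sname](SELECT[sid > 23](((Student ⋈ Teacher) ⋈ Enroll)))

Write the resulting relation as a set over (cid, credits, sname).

{(eng, 2, Lee), (eng, 4, Lee), (mkt, 5, Ivy), (mkt, 9, Ivy), (ops, 5, Wes), (ops, 9, Wes)}

Student ⋈ Teacher (natural join on grade): {(B, 2, 28, eng), (B, 2, 28, k2), (B, 4, 15, eng), (B, 4, 15, k2), (B, 4, 38, eng), (B, 4, 38, k2), (B, 6, 4, eng), (B, 6, 4, k2), (D, 3, 23, mkt), (D, 3, 23, ops), (D, 5, 31, mkt), (D, 5, 31, ops), (D, 5, 36, mkt), (D, 5, 36, ops), (D, 7, 4, mkt), (D, 7, 4, ops), (D, 8, 12, mkt), (D, 8, 12, ops), (D, 9, 36, mkt), (D, 9, 36, ops)}
(Student ⋈ Teacher) ⋈ Enroll (natural join on cid): {(B, 2, 28, eng, Lee), (B, 4, 15, eng, Lee), (B, 4, 38, eng, Lee), (B, 6, 4, eng, Lee), (D, 3, 23, mkt, Ivy), (D, 3, 23, ops, Wes), (D, 5, 31, mkt, Ivy), (D, 5, 31, ops, Wes), (D, 5, 36, mkt, Ivy), (D, 5, 36, ops, Wes), (D, 7, 4, mkt, Ivy), (D, 7, 4, ops, Wes), (D, 8, 12, mkt, Ivy), (D, 8, 12, ops, Wes), (D, 9, 36, mkt, Ivy), (D, 9, 36, ops, Wes)}
Apply σ_{sid > 23}; surviving tuples: {(B, 2, 28, eng, Lee), (B, 4, 38, eng, Lee), (D, 5, 31, mkt, Ivy), (D, 5, 31, ops, Wes), (D, 5, 36, mkt, Ivy), (D, 5, 36, ops, Wes), (D, 9, 36, mkt, Ivy), (D, 9, 36, ops, Wes)}
π_{cid, credits, sname} gives {(eng, 2, Lee), (eng, 4, Lee), (mkt, 5, Ivy), (mkt, 9, Ivy), (ops, 5, Wes), (ops, 9, Wes)} (2 duplicate(s) eliminated).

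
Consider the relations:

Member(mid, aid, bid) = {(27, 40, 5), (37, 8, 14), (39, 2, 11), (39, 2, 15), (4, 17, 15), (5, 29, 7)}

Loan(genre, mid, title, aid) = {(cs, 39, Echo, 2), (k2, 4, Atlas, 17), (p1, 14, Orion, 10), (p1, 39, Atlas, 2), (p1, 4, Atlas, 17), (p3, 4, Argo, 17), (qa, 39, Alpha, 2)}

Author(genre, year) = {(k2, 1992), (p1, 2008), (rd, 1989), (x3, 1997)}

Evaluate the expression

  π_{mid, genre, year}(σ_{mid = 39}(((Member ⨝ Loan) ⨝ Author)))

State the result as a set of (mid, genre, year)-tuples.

{(39, p1, 2008)}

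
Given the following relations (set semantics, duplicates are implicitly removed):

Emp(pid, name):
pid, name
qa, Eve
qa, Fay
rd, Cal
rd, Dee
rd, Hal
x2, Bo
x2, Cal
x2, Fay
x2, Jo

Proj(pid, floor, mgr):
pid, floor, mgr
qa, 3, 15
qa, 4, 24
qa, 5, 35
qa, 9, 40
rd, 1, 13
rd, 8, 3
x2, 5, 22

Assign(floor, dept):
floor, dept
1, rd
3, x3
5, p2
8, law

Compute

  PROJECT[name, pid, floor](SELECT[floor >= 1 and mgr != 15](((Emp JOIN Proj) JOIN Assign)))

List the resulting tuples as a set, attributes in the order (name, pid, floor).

{(Bo, x2, 5), (Cal, rd, 1), (Cal, rd, 8), (Cal, x2, 5), (Dee, rd, 1), (Dee, rd, 8), (Eve, qa, 5), (Fay, qa, 5), (Fay, x2, 5), (Hal, rd, 1), (Hal, rd, 8), (Jo, x2, 5)}

Joining Emp and Proj on pid yields {(qa, Eve, 3, 15), (qa, Eve, 4, 24), (qa, Eve, 5, 35), (qa, Eve, 9, 40), (qa, Fay, 3, 15), (qa, Fay, 4, 24), (qa, Fay, 5, 35), (qa, Fay, 9, 40), (rd, Cal, 1, 13), (rd, Cal, 8, 3), (rd, Dee, 1, 13), (rd, Dee, 8, 3), (rd, Hal, 1, 13), (rd, Hal, 8, 3), (x2, Bo, 5, 22), (x2, Cal, 5, 22), (x2, Fay, 5, 22), (x2, Jo, 5, 22)}.
Joining (Emp JOIN Proj) and Assign on floor yields {(qa, Eve, 3, 15, x3), (qa, Eve, 5, 35, p2), (qa, Fay, 3, 15, x3), (qa, Fay, 5, 35, p2), (rd, Cal, 1, 13, rd), (rd, Cal, 8, 3, law), (rd, Dee, 1, 13, rd), (rd, Dee, 8, 3, law), (rd, Hal, 1, 13, rd), (rd, Hal, 8, 3, law), (x2, Bo, 5, 22, p2), (x2, Cal, 5, 22, p2), (x2, Fay, 5, 22, p2), (x2, Jo, 5, 22, p2)}.
Apply σ_{floor >= 1 and mgr != 15}; surviving tuples: {(qa, Eve, 5, 35, p2), (qa, Fay, 5, 35, p2), (rd, Cal, 1, 13, rd), (rd, Cal, 8, 3, law), (rd, Dee, 1, 13, rd), (rd, Dee, 8, 3, law), (rd, Hal, 1, 13, rd), (rd, Hal, 8, 3, law), (x2, Bo, 5, 22, p2), (x2, Cal, 5, 22, p2), (x2, Fay, 5, 22, p2), (x2, Jo, 5, 22, p2)}
π_{name, pid, floor} gives {(Bo, x2, 5), (Cal, rd, 1), (Cal, rd, 8), (Cal, x2, 5), (Dee, rd, 1), (Dee, rd, 8), (Eve, qa, 5), (Fay, qa, 5), (Fay, x2, 5), (Hal, rd, 1), (Hal, rd, 8), (Jo, x2, 5)}.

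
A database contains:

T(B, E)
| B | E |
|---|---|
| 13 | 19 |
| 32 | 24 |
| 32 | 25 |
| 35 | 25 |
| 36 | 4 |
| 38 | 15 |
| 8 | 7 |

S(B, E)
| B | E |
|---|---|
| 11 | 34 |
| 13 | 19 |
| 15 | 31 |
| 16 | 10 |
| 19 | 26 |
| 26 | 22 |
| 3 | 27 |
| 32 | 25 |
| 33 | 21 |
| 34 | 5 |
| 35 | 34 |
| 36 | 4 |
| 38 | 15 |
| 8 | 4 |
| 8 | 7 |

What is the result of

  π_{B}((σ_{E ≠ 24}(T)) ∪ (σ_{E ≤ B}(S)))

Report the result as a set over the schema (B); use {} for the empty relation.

{13, 16, 26, 32, 33, 34, 35, 36, 38, 8}

Selection E ≠ 24: {(13, 19), (32, 25), (35, 25), (36, 4), (38, 15), (8, 7)}
Selection E ≤ B: {(16, 10), (26, 22), (32, 25), (33, 21), (34, 5), (35, 34), (36, 4), (38, 15), (8, 4), (8, 7)}
Union: {(13, 19), (32, 25), (35, 25), (36, 4), (38, 15), (8, 7)} with {(16, 10), (26, 22), (32, 25), (33, 21), (34, 5), (35, 34), (36, 4), (38, 15), (8, 4), (8, 7)} → {(13, 19), (16, 10), (26, 22), (32, 25), (33, 21), (34, 5), (35, 25), (35, 34), (36, 4), (38, 15), (8, 4), (8, 7)}
Keep only column(s) B (2 duplicate(s) eliminated): {13, 16, 26, 32, 33, 34, 35, 36, 38, 8}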